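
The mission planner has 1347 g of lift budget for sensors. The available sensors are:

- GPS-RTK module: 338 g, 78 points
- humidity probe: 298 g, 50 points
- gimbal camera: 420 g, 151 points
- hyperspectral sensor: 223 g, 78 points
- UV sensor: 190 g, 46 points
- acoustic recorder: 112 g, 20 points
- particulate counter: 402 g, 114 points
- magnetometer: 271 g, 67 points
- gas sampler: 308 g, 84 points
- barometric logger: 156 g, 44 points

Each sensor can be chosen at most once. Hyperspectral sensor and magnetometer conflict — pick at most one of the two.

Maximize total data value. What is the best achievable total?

409

Taking the top-ratio sensors first gives gimbal camera + hyperspectral sensor + acoustic recorder + particulate counter + barometric logger for 407 (1313 g).
Dropping barometric logger frees 156 g; slotting in UV sensor (190 g) lifts the total to 409 at 1347 g.
Every other selection either busts 1347 g or breaks a pairing rule or fails to beat 409.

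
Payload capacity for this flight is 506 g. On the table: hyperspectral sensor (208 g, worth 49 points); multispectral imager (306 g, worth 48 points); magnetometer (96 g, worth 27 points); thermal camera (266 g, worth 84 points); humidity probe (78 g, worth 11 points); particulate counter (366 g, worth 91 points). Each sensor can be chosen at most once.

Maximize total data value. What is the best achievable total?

133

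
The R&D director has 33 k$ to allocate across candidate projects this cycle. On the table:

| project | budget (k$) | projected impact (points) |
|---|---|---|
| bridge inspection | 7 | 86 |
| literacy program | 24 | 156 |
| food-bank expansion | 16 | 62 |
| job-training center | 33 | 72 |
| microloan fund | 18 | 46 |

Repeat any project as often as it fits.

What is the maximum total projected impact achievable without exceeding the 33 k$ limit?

4×bridge inspection uses 28 of the 33 k$ and totals 344.

344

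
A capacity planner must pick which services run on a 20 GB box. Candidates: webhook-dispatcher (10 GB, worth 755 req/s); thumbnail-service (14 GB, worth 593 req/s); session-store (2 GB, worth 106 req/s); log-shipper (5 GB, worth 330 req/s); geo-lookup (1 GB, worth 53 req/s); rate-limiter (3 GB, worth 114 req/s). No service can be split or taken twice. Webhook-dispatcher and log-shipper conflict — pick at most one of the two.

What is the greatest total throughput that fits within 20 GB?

Taking webhook-dispatcher + session-store + geo-lookup + rate-limiter: 16 GB used, 1028 in throughput.
The spare 4 GB is too small for any remaining service, and no feasible exchange beats 1028.

1028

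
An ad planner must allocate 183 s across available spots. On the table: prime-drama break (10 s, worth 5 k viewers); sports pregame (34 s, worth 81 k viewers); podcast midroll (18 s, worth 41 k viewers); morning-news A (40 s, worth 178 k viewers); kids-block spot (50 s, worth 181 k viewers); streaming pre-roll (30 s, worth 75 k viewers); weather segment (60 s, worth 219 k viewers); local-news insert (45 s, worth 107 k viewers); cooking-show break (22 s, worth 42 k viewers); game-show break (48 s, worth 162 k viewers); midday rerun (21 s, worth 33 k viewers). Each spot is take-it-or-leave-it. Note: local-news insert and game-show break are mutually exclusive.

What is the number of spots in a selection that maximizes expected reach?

The maximum expected reach within 183 s is 653.
One optimal bundle: morning-news A + kids-block spot + streaming pre-roll + weather segment (180 s).
All optima have 4 spots.

4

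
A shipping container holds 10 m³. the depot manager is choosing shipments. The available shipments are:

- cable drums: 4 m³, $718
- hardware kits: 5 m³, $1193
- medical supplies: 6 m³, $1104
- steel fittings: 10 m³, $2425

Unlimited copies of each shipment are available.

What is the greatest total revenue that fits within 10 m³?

Density check — steel fittings 242.50, hardware kits 238.60, medical supplies 184.00 are the best per m³.
Taking steel fittings: 10 m³ used, 2425 in revenue.
Nothing else within 10 m³ beats 2425.

2425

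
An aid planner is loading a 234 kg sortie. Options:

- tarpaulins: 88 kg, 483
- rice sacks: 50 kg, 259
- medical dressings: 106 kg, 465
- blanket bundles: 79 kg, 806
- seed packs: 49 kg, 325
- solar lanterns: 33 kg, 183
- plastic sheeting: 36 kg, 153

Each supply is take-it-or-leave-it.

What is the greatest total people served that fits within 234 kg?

1614

Density check — blanket bundles 10.20, seed packs 6.63, solar lanterns 5.55 are the best per kg.
Filling by ratio: rice sacks + blanket bundles + seed packs + solar lanterns for 1573, with 23 kg left unused.
Replace rice sacks and solar lanterns with tarpaulins: the trade gains 41 net, giving 1614 at 216 kg.
No other feasible combination exceeds 1614.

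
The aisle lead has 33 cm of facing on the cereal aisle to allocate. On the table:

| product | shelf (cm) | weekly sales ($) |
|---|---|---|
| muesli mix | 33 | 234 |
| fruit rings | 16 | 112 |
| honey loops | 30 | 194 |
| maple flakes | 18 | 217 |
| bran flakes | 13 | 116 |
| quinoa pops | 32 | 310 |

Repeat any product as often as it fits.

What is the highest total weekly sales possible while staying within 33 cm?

333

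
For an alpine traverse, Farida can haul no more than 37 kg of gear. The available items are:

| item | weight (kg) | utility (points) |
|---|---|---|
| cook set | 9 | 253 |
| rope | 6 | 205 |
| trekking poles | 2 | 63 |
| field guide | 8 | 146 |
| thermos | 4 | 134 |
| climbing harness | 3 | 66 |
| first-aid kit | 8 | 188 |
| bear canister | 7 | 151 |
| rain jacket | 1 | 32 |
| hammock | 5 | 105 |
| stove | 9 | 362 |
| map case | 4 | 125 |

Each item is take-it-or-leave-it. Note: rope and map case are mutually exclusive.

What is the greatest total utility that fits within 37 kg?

1174

Density check — stove 40.22, rope 34.17, thermos 33.50 are the best per kg.
Cook set + rope + thermos + first-aid kit + rain jacket + stove uses 37 of the 37 kg and totals 1174.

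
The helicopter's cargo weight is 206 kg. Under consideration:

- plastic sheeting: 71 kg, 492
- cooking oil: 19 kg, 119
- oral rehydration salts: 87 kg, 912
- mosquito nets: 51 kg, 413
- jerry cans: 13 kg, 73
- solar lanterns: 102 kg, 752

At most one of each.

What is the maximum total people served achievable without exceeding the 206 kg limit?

1737

By people served per kg: oral rehydration salts 10.48, mosquito nets 8.10, solar lanterns 7.37 lead.
The ratio heuristic lands on cooking oil + oral rehydration salts + mosquito nets + jerry cans (1517) but leaves 36 kg idle.
Replace cooking oil and mosquito nets with solar lanterns: the trade gains 220 net, giving 1737 at 202 kg.
Next best is oral rehydration salts + solar lanterns at 1664 (189 kg) — short by 73.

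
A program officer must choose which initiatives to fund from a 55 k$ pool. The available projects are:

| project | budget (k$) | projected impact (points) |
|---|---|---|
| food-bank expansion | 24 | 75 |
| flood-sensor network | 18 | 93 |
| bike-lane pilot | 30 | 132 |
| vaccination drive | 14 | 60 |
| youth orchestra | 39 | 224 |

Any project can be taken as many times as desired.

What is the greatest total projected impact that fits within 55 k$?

284

Best packing: vaccination drive + youth orchestra — 53 k$, 284 total.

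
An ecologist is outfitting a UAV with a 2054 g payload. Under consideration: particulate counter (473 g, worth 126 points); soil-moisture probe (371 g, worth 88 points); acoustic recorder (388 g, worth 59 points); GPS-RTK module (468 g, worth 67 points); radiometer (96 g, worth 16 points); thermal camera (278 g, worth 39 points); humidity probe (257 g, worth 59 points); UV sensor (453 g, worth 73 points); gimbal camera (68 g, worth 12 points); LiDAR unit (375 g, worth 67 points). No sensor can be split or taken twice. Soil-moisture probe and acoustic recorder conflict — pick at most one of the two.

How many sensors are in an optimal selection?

Best achievable data value is 429.
For example particulate counter + soil-moisture probe + radiometer + humidity probe + UV sensor + LiDAR unit achieves it, using 2025 g.
All optima have 6 sensors.

6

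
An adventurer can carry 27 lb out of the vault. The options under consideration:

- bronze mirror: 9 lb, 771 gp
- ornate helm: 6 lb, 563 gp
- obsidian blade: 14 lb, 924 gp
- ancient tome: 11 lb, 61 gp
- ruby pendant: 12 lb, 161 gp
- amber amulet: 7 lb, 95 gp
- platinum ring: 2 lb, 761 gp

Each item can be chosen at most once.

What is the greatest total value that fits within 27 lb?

Density check — platinum ring 380.50, ornate helm 93.83, bronze mirror 85.67, obsidian blade 66.00 are the best per lb.
Taking the top-ratio items first gives bronze mirror + ornate helm + amber amulet + platinum ring for 2190 (24 lb).
Dropping ornate helm and amber amulet frees 13 lb; slotting in obsidian blade (14 lb) lifts the total to 2456 at 25 lb.

2456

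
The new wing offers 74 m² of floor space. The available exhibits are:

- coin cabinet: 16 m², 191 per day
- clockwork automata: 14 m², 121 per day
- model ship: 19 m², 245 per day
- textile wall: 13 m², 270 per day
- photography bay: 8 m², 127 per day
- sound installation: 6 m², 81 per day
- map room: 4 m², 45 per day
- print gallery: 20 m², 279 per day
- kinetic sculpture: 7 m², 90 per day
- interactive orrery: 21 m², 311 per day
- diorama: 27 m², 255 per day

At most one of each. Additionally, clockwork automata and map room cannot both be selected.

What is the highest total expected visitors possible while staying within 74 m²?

Density check — textile wall 20.77, photography bay 15.88, interactive orrery 14.81 are the best per m².
Greedy by ratio would take textile wall + photography bay + sound installation + map room + print gallery + interactive orrery: 72 m² used, total 1113.
Replace map room and print gallery with model ship + kinetic sculpture: the trade gains 11 net, giving 1124 at 74 m².
Runner-up textile wall + photography bay + map room + print gallery + kinetic sculpture + interactive orrery tops out at 1122.

1124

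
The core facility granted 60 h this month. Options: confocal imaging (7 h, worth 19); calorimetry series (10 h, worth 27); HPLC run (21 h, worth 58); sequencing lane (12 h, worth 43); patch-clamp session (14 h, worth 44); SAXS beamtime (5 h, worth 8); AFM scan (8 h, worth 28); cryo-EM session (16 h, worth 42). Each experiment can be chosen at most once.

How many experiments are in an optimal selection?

Optimal total is 184.
One optimal bundle: calorimetry series + sequencing lane + patch-clamp session + AFM scan + cryo-EM session (60 h).
Any selection reaching 184 contains exactly 5 experiments.

5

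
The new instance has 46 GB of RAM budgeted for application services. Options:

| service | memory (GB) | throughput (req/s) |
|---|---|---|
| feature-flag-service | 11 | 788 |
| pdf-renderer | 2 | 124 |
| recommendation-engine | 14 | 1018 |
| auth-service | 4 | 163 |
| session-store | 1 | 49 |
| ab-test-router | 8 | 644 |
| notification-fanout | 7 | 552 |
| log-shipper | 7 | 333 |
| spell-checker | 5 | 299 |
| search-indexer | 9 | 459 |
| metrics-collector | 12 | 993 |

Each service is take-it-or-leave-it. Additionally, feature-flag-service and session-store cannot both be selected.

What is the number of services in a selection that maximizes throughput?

5

The maximum throughput within 46 GB is 3506.
recommendation-engine + ab-test-router + notification-fanout + spell-checker + metrics-collector hits 3506 at 46 GB.
All optima have 5 services.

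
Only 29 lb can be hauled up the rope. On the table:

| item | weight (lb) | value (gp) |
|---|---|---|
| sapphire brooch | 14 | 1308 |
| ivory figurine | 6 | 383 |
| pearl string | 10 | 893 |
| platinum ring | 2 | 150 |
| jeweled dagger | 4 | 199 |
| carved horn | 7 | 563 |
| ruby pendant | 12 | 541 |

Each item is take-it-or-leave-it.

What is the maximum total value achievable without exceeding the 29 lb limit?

Greedy by ratio would take sapphire brooch + pearl string + platinum ring: 26 lb used, total 2351.
The 10 lb tied up in pearl string is better spent on ivory figurine + carved horn — total rises to 2404 (29 lb).
That's the maximum — no swap from here does better than 2404.

2404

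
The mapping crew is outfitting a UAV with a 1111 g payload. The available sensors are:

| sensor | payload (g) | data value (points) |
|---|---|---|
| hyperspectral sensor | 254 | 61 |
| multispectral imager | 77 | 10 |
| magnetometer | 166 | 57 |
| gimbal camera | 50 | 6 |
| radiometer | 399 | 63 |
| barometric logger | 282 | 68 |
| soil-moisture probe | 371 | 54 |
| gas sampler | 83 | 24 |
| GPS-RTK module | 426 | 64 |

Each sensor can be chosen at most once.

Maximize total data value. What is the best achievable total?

249

The ratio heuristic lands on hyperspectral sensor + multispectral imager + magnetometer + gimbal camera + barometric logger + gas sampler (226) but leaves 199 g idle.
Dropping multispectral imager and gimbal camera and gas sampler frees 210 g; slotting in radiometer (399 g) lifts the total to 249 at 1101 g.
Next best is hyperspectral sensor + magnetometer + barometric logger + soil-moisture probe at 240 (1073 g) — short by 9.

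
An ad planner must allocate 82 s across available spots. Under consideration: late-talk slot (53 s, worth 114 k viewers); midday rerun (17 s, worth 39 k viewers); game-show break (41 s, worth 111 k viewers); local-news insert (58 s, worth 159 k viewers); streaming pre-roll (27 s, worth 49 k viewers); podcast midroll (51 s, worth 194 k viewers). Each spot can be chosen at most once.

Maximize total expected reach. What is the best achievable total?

243

The ratio heuristic lands on midday rerun + podcast midroll (233) but leaves 14 s idle.
Replace midday rerun with streaming pre-roll: the trade gains 10 net, giving 243 at 78 s.
Next best is midday rerun + podcast midroll at 233 (68 s) — short by 10.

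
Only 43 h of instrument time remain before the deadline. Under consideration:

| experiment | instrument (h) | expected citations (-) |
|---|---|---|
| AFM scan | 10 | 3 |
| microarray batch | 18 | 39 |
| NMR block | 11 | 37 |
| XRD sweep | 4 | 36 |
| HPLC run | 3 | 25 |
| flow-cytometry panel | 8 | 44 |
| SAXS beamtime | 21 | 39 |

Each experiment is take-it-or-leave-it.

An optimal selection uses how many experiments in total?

4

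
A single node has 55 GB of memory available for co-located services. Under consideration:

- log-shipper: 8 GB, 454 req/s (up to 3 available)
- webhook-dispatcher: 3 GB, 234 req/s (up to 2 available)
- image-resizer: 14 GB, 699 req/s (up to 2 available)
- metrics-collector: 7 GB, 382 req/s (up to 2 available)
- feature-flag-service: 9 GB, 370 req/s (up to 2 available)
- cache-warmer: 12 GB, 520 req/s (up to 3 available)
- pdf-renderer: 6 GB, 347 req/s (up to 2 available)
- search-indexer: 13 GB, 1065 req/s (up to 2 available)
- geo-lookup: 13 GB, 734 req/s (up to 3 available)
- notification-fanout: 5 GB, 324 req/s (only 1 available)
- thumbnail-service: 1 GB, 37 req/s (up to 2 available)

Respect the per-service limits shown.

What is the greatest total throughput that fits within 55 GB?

Greedy by ratio would take 2×webhook-dispatcher + 2×pdf-renderer + 2×search-indexer + notification-fanout + 2×thumbnail-service: 51 GB used, total 3690.
The 12 GB tied up in 2×pdf-renderer is better spent on 2×log-shipper — total rises to 3904 (55 GB).
Nothing else within 55 GB beats 3904.

3904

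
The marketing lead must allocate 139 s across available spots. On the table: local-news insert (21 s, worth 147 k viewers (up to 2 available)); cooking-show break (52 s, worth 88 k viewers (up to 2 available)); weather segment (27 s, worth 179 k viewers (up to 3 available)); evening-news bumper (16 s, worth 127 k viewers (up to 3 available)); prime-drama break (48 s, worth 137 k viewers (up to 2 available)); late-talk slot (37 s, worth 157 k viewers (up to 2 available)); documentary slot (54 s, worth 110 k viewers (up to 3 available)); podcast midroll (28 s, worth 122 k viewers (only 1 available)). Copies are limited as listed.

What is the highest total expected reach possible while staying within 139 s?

958

The ratio heuristic lands on 2×local-news insert + weather segment + 3×evening-news bumper (854) but leaves 22 s idle.
The 32 s tied up in 2×evening-news bumper is better spent on 2×weather segment — total rises to 958 (139 s).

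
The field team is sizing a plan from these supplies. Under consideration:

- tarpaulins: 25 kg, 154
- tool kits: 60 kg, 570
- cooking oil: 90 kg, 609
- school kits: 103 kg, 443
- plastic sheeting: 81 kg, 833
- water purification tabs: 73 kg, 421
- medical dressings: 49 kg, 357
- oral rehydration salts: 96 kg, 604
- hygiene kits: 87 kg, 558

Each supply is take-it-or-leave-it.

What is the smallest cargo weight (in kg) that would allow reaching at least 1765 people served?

Need the lightest bundle worth ≥ 1765.
tool kits + plastic sheeting + water purification tabs reaches 1824 using 214 kg.
Below 214 kg the best achievable stays under 1765.

214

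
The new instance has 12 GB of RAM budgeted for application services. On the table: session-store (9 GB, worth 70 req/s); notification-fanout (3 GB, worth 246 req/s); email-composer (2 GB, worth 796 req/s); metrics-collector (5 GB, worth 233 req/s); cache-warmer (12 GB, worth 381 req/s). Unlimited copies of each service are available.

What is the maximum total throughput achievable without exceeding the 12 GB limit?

Best packing: 6×email-composer — 12 GB, 4776 total.
Nothing else within 12 GB beats 4776.

4776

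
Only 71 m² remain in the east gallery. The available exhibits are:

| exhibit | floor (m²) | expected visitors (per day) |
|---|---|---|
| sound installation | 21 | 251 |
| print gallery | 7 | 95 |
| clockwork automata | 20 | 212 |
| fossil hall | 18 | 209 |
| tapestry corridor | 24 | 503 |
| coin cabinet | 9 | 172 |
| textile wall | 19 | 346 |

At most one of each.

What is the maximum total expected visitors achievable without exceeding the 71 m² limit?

Filling by ratio: print gallery + tapestry corridor + coin cabinet + textile wall for 1116, with 12 m² left unused.
Dropping print gallery frees 7 m²; slotting in fossil hall (18 m²) lifts the total to 1230 at 70 m².
An exhaustive check of the 128 subsets confirms 1230.

1230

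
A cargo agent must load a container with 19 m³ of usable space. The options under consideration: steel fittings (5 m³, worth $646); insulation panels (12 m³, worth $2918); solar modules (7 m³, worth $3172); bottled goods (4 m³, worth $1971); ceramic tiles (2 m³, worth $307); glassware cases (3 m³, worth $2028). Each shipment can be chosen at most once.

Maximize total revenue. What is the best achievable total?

7817

Filling by ratio: solar modules + bottled goods + ceramic tiles + glassware cases for 7478, with 3 m³ left unused.
Replace ceramic tiles with steel fittings: the trade gains 339 net, giving 7817 at 19 m³.
An exhaustive check of the 64 subsets confirms 7817.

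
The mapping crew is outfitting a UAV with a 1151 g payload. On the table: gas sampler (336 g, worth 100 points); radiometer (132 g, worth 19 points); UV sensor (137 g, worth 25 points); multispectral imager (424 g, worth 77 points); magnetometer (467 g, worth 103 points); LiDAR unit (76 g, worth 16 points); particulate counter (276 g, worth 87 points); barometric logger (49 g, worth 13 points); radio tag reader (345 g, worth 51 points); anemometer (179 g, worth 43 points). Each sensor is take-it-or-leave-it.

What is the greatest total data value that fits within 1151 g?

303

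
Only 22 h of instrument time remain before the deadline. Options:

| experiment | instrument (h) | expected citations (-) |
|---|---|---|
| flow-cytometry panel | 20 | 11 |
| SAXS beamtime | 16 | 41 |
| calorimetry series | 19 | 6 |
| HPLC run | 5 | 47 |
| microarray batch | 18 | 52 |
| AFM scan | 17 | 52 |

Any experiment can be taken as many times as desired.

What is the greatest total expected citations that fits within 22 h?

4×HPLC run uses 20 of the 22 h and totals 188.
No other feasible combination exceeds 188.

188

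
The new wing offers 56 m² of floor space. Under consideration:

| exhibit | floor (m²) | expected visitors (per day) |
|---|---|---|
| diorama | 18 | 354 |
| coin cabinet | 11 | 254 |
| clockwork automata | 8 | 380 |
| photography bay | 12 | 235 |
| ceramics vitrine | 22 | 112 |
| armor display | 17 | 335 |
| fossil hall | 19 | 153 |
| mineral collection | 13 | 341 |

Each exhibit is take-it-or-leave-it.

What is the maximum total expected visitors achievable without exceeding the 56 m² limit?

By expected visitors per m²: clockwork automata 47.50, mineral collection 26.23, coin cabinet 23.09, armor display 19.71 lead.
Taking the top-ratio exhibits first gives coin cabinet + clockwork automata + armor display + mineral collection for 1310 (49 m²).
Replace coin cabinet with diorama: the trade gains 100 net, giving 1410 at 56 m².

1410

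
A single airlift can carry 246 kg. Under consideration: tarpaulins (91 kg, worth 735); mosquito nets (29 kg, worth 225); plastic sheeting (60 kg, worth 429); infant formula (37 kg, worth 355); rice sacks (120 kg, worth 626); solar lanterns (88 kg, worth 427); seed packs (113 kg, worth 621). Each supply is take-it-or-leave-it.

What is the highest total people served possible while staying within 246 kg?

1744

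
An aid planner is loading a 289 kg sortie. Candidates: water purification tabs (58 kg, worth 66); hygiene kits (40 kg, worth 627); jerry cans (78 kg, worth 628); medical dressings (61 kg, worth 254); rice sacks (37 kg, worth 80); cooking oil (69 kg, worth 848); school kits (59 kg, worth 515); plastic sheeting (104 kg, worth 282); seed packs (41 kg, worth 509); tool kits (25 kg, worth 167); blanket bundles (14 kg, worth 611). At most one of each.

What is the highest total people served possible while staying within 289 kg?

Greedy by ratio would take hygiene kits + rice sacks + cooking oil + school kits + seed packs + tool kits + blanket bundles: 285 kg used, total 3357.
Dropping rice sacks and seed packs frees 78 kg; slotting in jerry cans (78 kg) lifts the total to 3396 at 285 kg.
Every other selection either busts 289 kg or fails to beat 3396.

3396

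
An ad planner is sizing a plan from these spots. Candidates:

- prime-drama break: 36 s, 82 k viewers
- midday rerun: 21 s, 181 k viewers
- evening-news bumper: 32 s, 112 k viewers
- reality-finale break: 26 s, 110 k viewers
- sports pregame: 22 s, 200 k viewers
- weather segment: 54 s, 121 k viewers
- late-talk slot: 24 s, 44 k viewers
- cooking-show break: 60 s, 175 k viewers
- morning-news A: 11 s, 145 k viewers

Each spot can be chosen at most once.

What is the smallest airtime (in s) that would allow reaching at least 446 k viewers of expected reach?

Look for the lowest-airtime combination reaching 446.
Taking midday rerun + sports pregame + morning-news A gives 526 (≥ 446) for 54 s.
No combination under 54 s hits 446.

54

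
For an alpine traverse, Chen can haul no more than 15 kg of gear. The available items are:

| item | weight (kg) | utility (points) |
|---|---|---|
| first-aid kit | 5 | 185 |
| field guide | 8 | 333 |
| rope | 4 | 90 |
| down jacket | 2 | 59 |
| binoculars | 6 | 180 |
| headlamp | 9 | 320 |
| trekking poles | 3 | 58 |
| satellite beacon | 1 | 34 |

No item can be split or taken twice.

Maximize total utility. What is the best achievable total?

The ratio heuristic lands on first-aid kit + field guide + satellite beacon (552) but leaves 1 kg idle.
The 1 kg tied up in satellite beacon is better spent on down jacket — total rises to 577 (15 kg).

577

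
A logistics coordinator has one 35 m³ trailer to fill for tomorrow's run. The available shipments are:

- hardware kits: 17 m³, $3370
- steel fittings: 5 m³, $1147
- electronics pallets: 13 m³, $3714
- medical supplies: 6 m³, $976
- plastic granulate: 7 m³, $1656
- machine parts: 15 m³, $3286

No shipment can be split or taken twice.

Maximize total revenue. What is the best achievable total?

Greedy by ratio would take steel fittings + electronics pallets + medical supplies + plastic granulate: 31 m³ used, total 7493.
The 11 m³ tied up in steel fittings and medical supplies is better spent on machine parts — total rises to 8656 (35 m³).
Every other selection either busts 35 m³ or fails to beat 8656.

8656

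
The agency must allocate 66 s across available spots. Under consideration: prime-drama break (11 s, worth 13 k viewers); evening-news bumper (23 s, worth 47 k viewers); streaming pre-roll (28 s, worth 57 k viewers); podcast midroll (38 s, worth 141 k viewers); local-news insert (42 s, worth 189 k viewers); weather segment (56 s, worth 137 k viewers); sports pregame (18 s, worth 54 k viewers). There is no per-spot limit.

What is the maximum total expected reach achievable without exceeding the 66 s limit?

Best packing: local-news insert + sports pregame — 60 s, 243 total.
Every other selection either busts 66 s or fails to beat 243.

243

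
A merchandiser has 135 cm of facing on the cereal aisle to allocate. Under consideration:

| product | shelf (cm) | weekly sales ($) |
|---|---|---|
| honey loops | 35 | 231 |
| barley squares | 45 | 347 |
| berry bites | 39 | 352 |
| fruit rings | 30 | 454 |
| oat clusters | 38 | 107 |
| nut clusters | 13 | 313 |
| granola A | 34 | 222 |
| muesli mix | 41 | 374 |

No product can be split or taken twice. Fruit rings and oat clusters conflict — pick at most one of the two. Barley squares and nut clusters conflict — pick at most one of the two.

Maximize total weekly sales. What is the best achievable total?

1493

Berry bites + fruit rings + nut clusters + muesli mix uses 123 of the 135 cm and totals 1493.
The closest alternative, honey loops + fruit rings + nut clusters + muesli mix, reaches only 1372.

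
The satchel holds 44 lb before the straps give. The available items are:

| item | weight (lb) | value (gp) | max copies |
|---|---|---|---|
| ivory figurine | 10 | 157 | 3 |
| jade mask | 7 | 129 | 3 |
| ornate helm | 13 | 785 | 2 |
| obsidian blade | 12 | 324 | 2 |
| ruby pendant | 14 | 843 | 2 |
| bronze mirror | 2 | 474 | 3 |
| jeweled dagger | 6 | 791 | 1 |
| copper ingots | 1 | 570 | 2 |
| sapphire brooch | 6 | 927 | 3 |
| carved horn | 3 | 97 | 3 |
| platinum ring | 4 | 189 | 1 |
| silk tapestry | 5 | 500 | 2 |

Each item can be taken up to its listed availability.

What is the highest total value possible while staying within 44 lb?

Ranking by ratio (value/lb): copper ingots 570.00, bronze mirror 237.00, sapphire brooch 154.50, jeweled dagger 131.83.
Best packing: 3×bronze mirror + jeweled dagger + 2×copper ingots + 3×sapphire brooch + 2×silk tapestry — 42 lb, 7134 total.
The spare 2 lb is too small for any remaining item, and no exchange beats 7134.

7134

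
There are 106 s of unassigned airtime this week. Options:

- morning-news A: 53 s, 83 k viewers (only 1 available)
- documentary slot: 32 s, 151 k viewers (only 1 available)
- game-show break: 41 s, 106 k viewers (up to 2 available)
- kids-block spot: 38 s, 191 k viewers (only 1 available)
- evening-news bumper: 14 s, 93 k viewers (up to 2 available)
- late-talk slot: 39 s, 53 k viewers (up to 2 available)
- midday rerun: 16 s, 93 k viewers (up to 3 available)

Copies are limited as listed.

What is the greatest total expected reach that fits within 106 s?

Filling by ratio: 2×evening-news bumper + 3×midday rerun for 465, with 30 s left unused.
Replace evening-news bumper with kids-block spot: the trade gains 98 net, giving 563 at 100 s.

563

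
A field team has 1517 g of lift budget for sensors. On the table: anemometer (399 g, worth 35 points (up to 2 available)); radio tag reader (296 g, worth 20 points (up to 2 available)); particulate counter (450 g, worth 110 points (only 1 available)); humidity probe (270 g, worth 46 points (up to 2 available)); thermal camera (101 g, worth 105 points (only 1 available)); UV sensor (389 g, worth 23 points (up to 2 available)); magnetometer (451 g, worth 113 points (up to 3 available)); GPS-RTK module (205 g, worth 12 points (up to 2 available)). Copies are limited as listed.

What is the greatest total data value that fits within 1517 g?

444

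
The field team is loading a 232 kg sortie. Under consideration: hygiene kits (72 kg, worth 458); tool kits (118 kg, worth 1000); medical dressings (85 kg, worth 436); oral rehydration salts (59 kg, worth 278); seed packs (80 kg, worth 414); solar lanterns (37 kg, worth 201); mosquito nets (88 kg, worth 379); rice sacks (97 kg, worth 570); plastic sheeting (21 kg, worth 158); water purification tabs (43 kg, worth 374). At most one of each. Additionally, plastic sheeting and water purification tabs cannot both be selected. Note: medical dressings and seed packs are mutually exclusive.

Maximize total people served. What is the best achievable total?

1659

By people served per kg: water purification tabs 8.70, tool kits 8.47, plastic sheeting 7.52, hygiene kits 6.36 lead.
Taking hygiene kits + tool kits + solar lanterns: 227 kg used, 1659 in people served.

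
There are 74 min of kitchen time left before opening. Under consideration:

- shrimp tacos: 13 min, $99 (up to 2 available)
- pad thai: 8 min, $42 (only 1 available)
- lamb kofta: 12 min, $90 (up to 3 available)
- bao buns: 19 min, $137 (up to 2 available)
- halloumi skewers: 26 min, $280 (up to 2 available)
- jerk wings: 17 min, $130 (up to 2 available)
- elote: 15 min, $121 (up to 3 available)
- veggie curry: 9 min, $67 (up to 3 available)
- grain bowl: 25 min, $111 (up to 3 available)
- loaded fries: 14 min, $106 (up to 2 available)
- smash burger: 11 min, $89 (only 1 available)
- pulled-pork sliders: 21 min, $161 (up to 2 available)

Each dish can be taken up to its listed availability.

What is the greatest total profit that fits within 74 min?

By profit per min: halloumi skewers 10.77, smash burger 8.09, elote 8.07 lead.
Greedy by ratio would take 2×halloumi skewers + veggie curry + smash burger: 72 min used, total 716.
The 11 min tied up in smash burger is better spent on shrimp tacos — total rises to 726 (74 min).
That's the maximum — no swap from here does better than 726.

726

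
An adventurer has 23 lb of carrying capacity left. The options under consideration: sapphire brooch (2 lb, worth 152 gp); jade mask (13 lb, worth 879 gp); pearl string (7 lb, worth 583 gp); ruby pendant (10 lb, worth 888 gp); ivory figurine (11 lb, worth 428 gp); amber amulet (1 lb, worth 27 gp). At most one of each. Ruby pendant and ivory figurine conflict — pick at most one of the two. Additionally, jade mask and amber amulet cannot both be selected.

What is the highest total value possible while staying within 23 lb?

By value per lb: ruby pendant 88.80, pearl string 83.29, sapphire brooch 76.00 lead.
Taking the top-ratio items first gives sapphire brooch + pearl string + ruby pendant + amber amulet for 1650 (20 lb).
Replace sapphire brooch and pearl string and amber amulet with jade mask: the trade gains 117 net, giving 1767 at 23 lb.

1767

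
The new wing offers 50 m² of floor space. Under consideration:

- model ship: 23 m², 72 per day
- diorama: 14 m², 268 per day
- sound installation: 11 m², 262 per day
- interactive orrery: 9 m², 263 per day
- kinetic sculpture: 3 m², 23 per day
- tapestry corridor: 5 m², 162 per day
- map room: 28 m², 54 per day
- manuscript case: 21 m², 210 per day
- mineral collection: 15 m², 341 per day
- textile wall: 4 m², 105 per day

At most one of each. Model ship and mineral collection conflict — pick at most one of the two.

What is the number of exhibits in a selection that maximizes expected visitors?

The maximum expected visitors within 50 m² is 1162.
diorama + interactive orrery + kinetic sculpture + tapestry corridor + mineral collection + textile wall hits 1162 at 50 m².
Every optimal selection uses 6 exhibits.

6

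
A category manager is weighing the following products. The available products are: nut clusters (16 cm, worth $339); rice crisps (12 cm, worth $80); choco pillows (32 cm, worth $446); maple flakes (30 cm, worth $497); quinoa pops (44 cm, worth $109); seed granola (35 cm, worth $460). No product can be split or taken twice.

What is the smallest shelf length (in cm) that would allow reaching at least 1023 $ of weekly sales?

Need the lightest bundle worth ≥ 1023.
rice crisps + choco pillows + maple flakes: 1023 weekly sales at 74 cm.
No combination under 74 cm hits 1023.

74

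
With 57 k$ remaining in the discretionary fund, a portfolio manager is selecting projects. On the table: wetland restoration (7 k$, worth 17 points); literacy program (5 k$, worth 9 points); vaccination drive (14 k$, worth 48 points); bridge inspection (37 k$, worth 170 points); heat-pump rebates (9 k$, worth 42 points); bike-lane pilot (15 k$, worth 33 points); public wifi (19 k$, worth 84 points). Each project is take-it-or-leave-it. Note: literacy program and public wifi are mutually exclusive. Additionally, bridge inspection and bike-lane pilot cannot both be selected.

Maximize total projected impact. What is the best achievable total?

254

A density-first pass picks wetland restoration + bridge inspection + heat-pump rebates — 229 at 53 k$.
The 16 k$ tied up in wetland restoration and heat-pump rebates is better spent on public wifi — total rises to 254 (56 k$).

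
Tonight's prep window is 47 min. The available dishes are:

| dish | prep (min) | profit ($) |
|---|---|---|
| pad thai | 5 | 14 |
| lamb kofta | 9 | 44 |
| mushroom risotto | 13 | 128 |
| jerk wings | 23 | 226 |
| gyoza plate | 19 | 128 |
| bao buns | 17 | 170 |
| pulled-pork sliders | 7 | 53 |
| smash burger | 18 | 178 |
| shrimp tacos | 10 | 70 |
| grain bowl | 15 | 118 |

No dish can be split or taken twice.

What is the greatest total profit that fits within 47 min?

Ranking by ratio (profit/min): bao buns 10.00, smash burger 9.89, mushroom risotto 9.85, jerk wings 9.83.
A density-first pass picks pad thai + bao buns + pulled-pork sliders + smash burger — 415 at 47 min.
The 23 min tied up in pad thai and smash burger is better spent on jerk wings — total rises to 449 (47 min).
Next best is mushroom risotto + jerk wings + shrimp tacos at 424 (46 min) — short by 25.

449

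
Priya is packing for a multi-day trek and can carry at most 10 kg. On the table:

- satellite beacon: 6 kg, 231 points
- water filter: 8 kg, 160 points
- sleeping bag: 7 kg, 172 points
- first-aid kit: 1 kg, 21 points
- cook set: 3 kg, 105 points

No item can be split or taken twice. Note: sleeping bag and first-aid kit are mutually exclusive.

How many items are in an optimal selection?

Optimal total is 357.
One optimal bundle: satellite beacon + first-aid kit + cook set (10 kg).
Any selection reaching 357 contains exactly 3 items.

3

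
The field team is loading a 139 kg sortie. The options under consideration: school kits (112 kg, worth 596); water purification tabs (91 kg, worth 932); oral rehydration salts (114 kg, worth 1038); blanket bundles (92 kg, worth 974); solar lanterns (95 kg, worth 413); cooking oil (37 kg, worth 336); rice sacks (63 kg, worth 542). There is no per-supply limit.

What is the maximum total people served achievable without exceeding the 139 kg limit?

1310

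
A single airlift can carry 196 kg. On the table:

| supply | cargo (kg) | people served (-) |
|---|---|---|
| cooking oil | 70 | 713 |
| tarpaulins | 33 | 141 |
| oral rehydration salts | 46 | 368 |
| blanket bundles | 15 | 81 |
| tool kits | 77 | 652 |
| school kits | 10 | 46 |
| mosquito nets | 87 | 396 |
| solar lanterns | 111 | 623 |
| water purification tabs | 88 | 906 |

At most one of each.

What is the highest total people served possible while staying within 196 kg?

Taking the top-ratio supplies first gives cooking oil + blanket bundles + school kits + water purification tabs for 1746 (183 kg).
Replace blanket bundles and school kits with tarpaulins: the trade gains 14 net, giving 1760 at 191 kg.
Runner-up cooking oil + blanket bundles + school kits + water purification tabs tops out at 1746.

1760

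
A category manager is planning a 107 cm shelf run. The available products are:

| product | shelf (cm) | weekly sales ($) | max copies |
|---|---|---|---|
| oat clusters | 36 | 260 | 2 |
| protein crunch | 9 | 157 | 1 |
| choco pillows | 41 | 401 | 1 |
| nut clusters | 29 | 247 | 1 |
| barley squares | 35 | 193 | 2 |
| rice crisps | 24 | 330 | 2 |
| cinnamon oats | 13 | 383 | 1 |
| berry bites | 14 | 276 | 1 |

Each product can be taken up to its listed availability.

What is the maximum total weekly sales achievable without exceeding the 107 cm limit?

1566

A density-first pass picks protein crunch + 2×rice crisps + cinnamon oats + berry bites — 1476 at 84 cm.
The 9 cm tied up in protein crunch is better spent on nut clusters — total rises to 1566 (104 cm).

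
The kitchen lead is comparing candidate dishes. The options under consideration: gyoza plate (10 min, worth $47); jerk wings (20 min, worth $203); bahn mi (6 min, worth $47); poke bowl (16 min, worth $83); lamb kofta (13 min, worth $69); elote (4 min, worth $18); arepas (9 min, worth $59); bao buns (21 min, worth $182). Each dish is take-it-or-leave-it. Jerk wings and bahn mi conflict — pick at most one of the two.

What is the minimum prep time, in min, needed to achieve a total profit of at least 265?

33

Look for the lowest-prep combination reaching 265.
Taking jerk wings + lamb kofta gives 272 (≥ 265) for 33 min.
Below 33 min the best achievable stays under 265.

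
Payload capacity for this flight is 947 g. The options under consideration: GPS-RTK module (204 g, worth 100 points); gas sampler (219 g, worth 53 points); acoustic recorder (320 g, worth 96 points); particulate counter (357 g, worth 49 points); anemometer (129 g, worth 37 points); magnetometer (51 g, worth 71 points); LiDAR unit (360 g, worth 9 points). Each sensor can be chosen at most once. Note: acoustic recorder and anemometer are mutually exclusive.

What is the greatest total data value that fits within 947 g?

320

Taking GPS-RTK module + gas sampler + acoustic recorder + magnetometer: 794 g used, 320 in data value.
The closest alternative, GPS-RTK module + acoustic recorder + particulate counter + magnetometer, reaches only 316.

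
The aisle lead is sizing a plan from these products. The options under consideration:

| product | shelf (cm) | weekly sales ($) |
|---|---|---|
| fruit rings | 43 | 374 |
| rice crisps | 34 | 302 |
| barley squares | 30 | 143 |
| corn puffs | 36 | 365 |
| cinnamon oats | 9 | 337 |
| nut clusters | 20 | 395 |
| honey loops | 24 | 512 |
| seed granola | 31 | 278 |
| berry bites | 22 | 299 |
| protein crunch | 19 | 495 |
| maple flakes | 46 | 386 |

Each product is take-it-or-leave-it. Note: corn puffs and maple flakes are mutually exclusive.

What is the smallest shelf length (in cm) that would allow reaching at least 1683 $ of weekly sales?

Minimise cm subject to total weekly sales ≥ 1683.
cinnamon oats + nut clusters + honey loops + protein crunch: 1739 weekly sales at 72 cm.
No combination under 72 cm hits 1683.

72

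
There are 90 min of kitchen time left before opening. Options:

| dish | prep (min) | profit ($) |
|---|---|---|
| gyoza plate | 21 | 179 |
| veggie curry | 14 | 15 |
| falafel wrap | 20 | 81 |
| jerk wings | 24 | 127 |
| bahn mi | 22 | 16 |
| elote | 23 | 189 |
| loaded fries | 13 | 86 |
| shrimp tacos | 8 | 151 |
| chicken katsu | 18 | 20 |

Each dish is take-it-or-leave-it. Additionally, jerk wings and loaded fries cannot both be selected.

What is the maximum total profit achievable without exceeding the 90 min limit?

686

Gyoza plate + falafel wrap + elote + loaded fries + shrimp tacos uses 85 of the 90 min and totals 686.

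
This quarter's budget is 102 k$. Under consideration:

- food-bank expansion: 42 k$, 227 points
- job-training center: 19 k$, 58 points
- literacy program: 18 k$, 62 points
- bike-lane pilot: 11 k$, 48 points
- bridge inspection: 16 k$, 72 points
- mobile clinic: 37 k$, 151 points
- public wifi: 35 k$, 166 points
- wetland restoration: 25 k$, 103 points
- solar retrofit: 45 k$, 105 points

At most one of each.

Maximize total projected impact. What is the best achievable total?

496

Filling by ratio: food-bank expansion + bridge inspection + public wifi for 465, with 9 k$ left unused.
Replace bridge inspection with wetland restoration: the trade gains 31 net, giving 496 at 102 k$.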